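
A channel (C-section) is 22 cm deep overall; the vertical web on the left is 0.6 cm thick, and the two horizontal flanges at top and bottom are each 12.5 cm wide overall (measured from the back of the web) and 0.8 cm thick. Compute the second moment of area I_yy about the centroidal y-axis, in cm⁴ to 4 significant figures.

Treat the section as a set of non-overlapping primitives; coordinates are from the bounding-box lower-left.
Web: 0.6 × 22, A = 13.2 cm², x = 0.3 cm, Ī = 0.396 cm⁴.
Top flange (beyond web): 11.9 × 0.8, A = 9.52 cm², x = 6.55 cm, Ī = 112.344 cm⁴.
Bottom flange (beyond web): 11.9 × 0.8, A = 9.52 cm², x = 6.55 cm, Ī = 112.344 cm⁴.
Centroid: x̄ = ΣA·x / ΣA = 3.99107 cm.
Transfer each piece to the centroidal y-axis using Ī + A·d² with d = x − 3.99107:
  web: d = -3.69107 cm → contributes +180.232 cm⁴
  top flange (beyond web): d = 2.55893 cm → contributes +174.682 cm⁴
  bottom flange (beyond web): d = 2.55893 cm → contributes +174.682 cm⁴
Total I = 529.597 cm⁴.

I_yy ≈ 529.6 cm⁴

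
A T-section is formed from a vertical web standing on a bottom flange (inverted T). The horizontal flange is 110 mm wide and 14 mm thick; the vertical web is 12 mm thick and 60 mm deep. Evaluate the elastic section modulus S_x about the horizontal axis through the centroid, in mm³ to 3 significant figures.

S_x ≈ 1.65 × 10⁴ mm³

Split into non-overlapping primitives; take the origin at the lower-left of the bounding box.
Flange: 110 × 14, A = 1 540 mm², y = 7 mm, Ī = 25 153 mm⁴.
Web: 12 × 60, A = 720 mm², y = 44 mm, Ī = 216 000 mm⁴.
Centroid: ȳ = ΣA·y / ΣA = 18.788 mm.
Transfer each piece to the horizontal axis through the centroid using Ī + A·d² with d = y − 18.788:
  flange: d = -11.788 mm → contributes +239 133 mm⁴
  web: d = 25.212 mm → contributes +673 678 mm⁴
Total I = 912 811 mm⁴.
Extreme fibre distance c = 55.212 mm; S = I/c = 16 533 mm³.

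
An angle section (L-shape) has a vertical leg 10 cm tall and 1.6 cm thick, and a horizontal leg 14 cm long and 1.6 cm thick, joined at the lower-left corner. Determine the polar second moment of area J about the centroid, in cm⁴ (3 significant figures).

Split into non-overlapping primitives; take the origin at the lower-left of the bounding box.
Vertical leg: 1.6 × 10, A = 16 cm², y = 5 cm, Ī = 133.33 cm⁴.
Horizontal leg (remainder): 12.4 × 1.6, A = 19.84 cm², y = 0.8 cm, Ī = 4.2325 cm⁴.
Centroid: ȳ = ΣA·y / ΣA = 2.675 cm.
Transfer each piece to the centroidal x-axis using Ī + A·d² with d = y − 2.675:
  vertical leg: d = 2.325 cm → contributes +219.82 cm⁴
  horizontal leg (remainder): d = -1.875 cm → contributes +73.983 cm⁴
Total I = 293.81 cm⁴.
For the y-axis: x̄ = 4.675 cm.
Repeating about the centroidal y-axis gives I_y = 691.63 cm⁴.
Polar second moment: J = I_x + I_y = 985.44 cm⁴.

J ≈ 985 cm⁴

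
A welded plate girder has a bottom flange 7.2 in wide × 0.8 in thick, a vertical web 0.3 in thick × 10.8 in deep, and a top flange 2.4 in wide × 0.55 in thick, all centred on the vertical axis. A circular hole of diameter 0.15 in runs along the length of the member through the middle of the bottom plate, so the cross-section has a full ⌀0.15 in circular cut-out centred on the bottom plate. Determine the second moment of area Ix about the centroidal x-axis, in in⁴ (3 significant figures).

Split into non-overlapping primitives; take the origin at the lower-left of the bounding box.
Bottom plate: 7.2 × 0.8, A = 5.76 in², y = 0.4 in, Ī = 0.3072 in⁴.
Web plate: 0.3 × 10.8, A = 3.24 in², y = 6.2 in, Ī = 31.493 in⁴.
Top plate: 2.4 × 0.55, A = 1.32 in², y = 11.875 in, Ī = 0.033275 in⁴.
Hole (subtracted): ⌀0.15, A = 0.017671 in², y = 0.4 in, Ī = 0.00002485 in⁴.
Centroid: ȳ = ΣA·y / ΣA = 3.6943 in.
Transfer each piece to the centroidal x-axis using Ī + A·d² with d = y − 3.6943:
  bottom plate: d = -3.2943 in → contributes +62.817 in⁴
  web plate: d = 2.5057 in → contributes +51.835 in⁴
  top plate: d = 8.1807 in → contributes +88.373 in⁴
  hole: d = -3.2943 in → contributes −0.1918 in⁴
Total I = 202.83 in⁴.

Ix ≈ 203 in⁴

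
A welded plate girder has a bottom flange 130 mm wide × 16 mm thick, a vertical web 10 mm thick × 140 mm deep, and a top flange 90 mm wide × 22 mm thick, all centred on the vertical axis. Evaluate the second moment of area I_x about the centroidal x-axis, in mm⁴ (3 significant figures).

Decompose the section into non-overlapping parts with the origin at the bottom-left of its bounding rectangle.
Bottom plate: 130 × 16, A = 2 080 mm², y = 8 mm, Ī = 44 373 mm⁴.
Web plate: 10 × 140, A = 1 400 mm², y = 86 mm, Ī = 2 286 667 mm⁴.
Top plate: 90 × 22, A = 1 980 mm², y = 167 mm, Ī = 79 860 mm⁴.
Centroid: ȳ = ΣA·y / ΣA = 85.659 mm.
Transfer each piece to the centroidal x-axis using Ī + A·d² with d = y − 85.659:
  bottom plate: d = -77.659 mm → contributes +12 588 798 mm⁴
  web plate: d = 0.34066 mm → contributes +2 286 829 mm⁴
  top plate: d = 81.341 mm → contributes +13 180 140 mm⁴
Total I = 28 055 766 mm⁴.

I_x ≈ 2.81 × 10⁷ mm⁴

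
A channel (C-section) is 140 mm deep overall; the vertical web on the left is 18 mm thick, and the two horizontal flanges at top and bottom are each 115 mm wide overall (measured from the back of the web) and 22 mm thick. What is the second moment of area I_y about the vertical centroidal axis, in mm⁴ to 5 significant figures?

I_y ≈ 8.6532 × 10⁶ mm⁴

Decompose the section into non-overlapping parts with the origin at the bottom-left of its bounding rectangle.
Web: 18 × 140, A = 2 520 mm², x = 9 mm, Ī = 68 040 mm⁴.
Top flange (beyond web): 97 × 22, A = 2 134 mm², x = 66.5 mm, Ī = 1 673 234 mm⁴.
Bottom flange (beyond web): 97 × 22, A = 2 134 mm², x = 66.5 mm, Ī = 1 673 234 mm⁴.
Centroid: x̄ = ΣA·x / ΣA = 45.15351 mm.
Transfer each piece to the vertical centroidal axis using Ī + A·d² with d = x − 45.15351:
  web: d = -36.15351 mm → contributes +3 361 872 mm⁴
  top flange (beyond web): d = 21.34649 mm → contributes +2 645 640 mm⁴
  bottom flange (beyond web): d = 21.34649 mm → contributes +2 645 640 mm⁴
Total I = 8 653 151 mm⁴.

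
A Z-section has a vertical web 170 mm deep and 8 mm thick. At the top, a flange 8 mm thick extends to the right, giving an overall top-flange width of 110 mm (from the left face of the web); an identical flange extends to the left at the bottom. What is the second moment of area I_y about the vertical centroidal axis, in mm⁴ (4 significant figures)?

Break the section into simple shapes (no overlaps), measuring from the bottom-left corner of the bounding box.
Web: 8 × 170, A = 1 360 mm², x = 106 mm, Ī = 7253.33 mm⁴.
Top flange (beyond web): 102 × 8, A = 816 mm², x = 161 mm, Ī = 707 472 mm⁴.
Bottom flange (beyond web): 102 × 8, A = 816 mm², x = 51 mm, Ī = 707 472 mm⁴.
Centroid: x̄ = ΣA·x / ΣA = 106 mm.
Transfer each piece to the vertical centroidal axis using Ī + A·d² with d = x − 106:
  web: d = 0 mm → contributes +7253.33 mm⁴
  top flange (beyond web): d = 55 mm → contributes +3 175 872 mm⁴
  bottom flange (beyond web): d = -55 mm → contributes +3 175 872 mm⁴
Total I = 6 358 997 mm⁴.

I_y ≈ 6.359 × 10⁶ mm⁴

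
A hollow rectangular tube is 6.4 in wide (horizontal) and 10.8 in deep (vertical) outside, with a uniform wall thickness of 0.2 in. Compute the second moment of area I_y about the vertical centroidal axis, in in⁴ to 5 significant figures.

I_y ≈ 48.730 in⁴

Decompose the section into non-overlapping parts with the origin at the bottom-left of its bounding rectangle.
Outer rectangle: 6.4 × 10.8, A = 69.12 in², x = 3.2 in, Ī = 235.9296 in⁴.
Inner void (subtracted): 6 × 10.4, A = 62.4 in², x = 3.2 in, Ī = 187.2 in⁴.
By symmetry the centroid is at mid-width, x̄ = 3.2 in.
All pieces are centred on the vertical centroidal axis, so I = ΣĪ (holes subtracted) = 48.7296 in⁴.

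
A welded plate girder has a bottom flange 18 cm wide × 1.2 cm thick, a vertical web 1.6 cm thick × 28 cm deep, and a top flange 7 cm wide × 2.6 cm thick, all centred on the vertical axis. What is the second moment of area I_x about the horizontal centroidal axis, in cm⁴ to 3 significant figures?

I_x ≈ 1.18 × 10⁴ cm⁴

Decompose the section into non-overlapping parts with the origin at the bottom-left of its bounding rectangle.
Bottom plate: 18 × 1.2, A = 21.6 cm², y = 0.6 cm, Ī = 2.592 cm⁴.
Web plate: 1.6 × 28, A = 44.8 cm², y = 15.2 cm, Ī = 2926.9 cm⁴.
Top plate: 7 × 2.6, A = 18.2 cm², y = 30.5 cm, Ī = 10.253 cm⁴.
Centroid: ȳ = ΣA·y / ΣA = 14.764 cm.
Transfer each piece to the horizontal centroidal axis using Ī + A·d² with d = y − 14.764:
  bottom plate: d = -14.164 cm → contributes +4335.9 cm⁴
  web plate: d = 0.43617 cm → contributes +2935.5 cm⁴
  top plate: d = 15.736 cm → contributes +4517.1 cm⁴
Total I = 11 788 cm⁴.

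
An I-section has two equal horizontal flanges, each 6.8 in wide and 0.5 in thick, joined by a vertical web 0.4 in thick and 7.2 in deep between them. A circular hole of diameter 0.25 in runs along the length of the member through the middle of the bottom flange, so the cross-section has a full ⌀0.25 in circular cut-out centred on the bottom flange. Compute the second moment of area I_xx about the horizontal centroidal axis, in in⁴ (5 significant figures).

I_xx ≈ 112.64 in⁴

Split into non-overlapping primitives; take the origin at the lower-left of the bounding box.
Bottom flange: 6.8 × 0.5, A = 3.4 in², y = 0.25 in, Ī = 0.07083333 in⁴.
Web: 0.4 × 7.2, A = 2.88 in², y = 4.1 in, Ī = 12.4416 in⁴.
Top flange: 6.8 × 0.5, A = 3.4 in², y = 7.95 in, Ī = 0.07083333 in⁴.
Hole (subtracted): ⌀0.25, A = 0.04908739 in², y = 0.25 in, Ī = 0.0001917476 in⁴.
Centroid: ȳ = ΣA·y / ΣA = 4.119623 in.
Transfer each piece to the horizontal centroidal axis using Ī + A·d² with d = y − 4.119623:
  bottom flange: d = -3.869623 in → contributes +50.98237 in⁴
  web: d = -0.0196229 in → contributes +12.44271 in⁴
  top flange: d = 3.830377 in → contributes +49.95492 in⁴
  hole: d = -3.869623 in → contributes −0.7352253 in⁴
Total I = 112.6448 in⁴.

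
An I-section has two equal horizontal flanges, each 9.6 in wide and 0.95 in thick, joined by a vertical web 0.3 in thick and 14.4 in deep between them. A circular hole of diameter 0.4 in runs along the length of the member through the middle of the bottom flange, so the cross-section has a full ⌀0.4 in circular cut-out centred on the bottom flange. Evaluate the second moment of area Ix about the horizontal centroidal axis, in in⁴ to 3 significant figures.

Ix ≈ 1140 in⁴

Decompose the section into non-overlapping parts with the origin at the bottom-left of its bounding rectangle.
Bottom flange: 9.6 × 0.95, A = 9.12 in², y = 0.475 in, Ī = 0.6859 in⁴.
Web: 0.3 × 14.4, A = 4.32 in², y = 8.15 in, Ī = 74.65 in⁴.
Top flange: 9.6 × 0.95, A = 9.12 in², y = 15.825 in, Ī = 0.6859 in⁴.
Hole (subtracted): ⌀0.4, A = 0.12566 in², y = 0.475 in, Ī = 0.0012566 in⁴.
Centroid: ȳ = ΣA·y / ΣA = 8.193 in.
Transfer each piece to the horizontal centroidal axis using Ī + A·d² with d = y − 8.193:
  bottom flange: d = -7.718 in → contributes +543.94 in⁴
  web: d = -0.042991 in → contributes +74.658 in⁴
  top flange: d = 7.632 in → contributes +531.9 in⁴
  hole: d = -7.718 in → contributes −7.4867 in⁴
Total I = 1 143 in⁴.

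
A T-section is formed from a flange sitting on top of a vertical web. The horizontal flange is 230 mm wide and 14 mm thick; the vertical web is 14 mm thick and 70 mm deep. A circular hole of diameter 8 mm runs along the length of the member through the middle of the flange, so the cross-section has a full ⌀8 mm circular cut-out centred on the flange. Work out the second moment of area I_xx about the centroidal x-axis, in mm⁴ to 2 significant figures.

I_xx ≈ 1.8 × 10⁶ mm⁴

Break the section into simple shapes (no overlaps), measuring from the bottom-left corner of the bounding box.
Flange: 230 × 14, A = 3 220 mm², y = 77 mm, Ī = 52 593 mm⁴.
Web: 14 × 70, A = 980 mm², y = 35 mm, Ī = 400 167 mm⁴.
Hole (subtracted): ⌀8, A = 50.27 mm², y = 77 mm, Ī = 201.1 mm⁴.
Centroid: ȳ = ΣA·y / ΣA = 67.08 mm.
Transfer each piece to the centroidal x-axis using Ī + A·d² with d = y − 67.08:
  flange: d = 9.919 mm → contributes +369 379 mm⁴
  web: d = -32.08 mm → contributes +1 408 792 mm⁴
  hole: d = 9.919 mm → contributes −5 146 mm⁴
Total I = 1 773 025 mm⁴.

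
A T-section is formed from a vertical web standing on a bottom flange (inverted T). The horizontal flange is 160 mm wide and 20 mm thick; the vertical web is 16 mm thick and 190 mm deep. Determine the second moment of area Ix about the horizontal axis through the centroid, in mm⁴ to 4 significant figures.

Split into non-overlapping primitives; take the origin at the lower-left of the bounding box.
Flange: 160 × 20, A = 3 200 mm², y = 10 mm, Ī = 106 667 mm⁴.
Web: 16 × 190, A = 3 040 mm², y = 115 mm, Ī = 9 145 333 mm⁴.
Centroid: ȳ = ΣA·y / ΣA = 61.1538 mm.
Transfer each piece to the horizontal axis through the centroid using Ī + A·d² with d = y − 61.1538:
  flange: d = -51.1538 mm → contributes +8 480 158 mm⁴
  web: d = 53.8462 mm → contributes +17 959 535 mm⁴
Total I = 26 439 692 mm⁴.

Ix ≈ 2.644 × 10⁷ mm⁴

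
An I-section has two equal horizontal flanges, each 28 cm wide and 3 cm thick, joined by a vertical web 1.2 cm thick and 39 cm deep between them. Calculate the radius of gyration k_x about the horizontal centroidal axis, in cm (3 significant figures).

k_x ≈ 19.3 cm

Split into non-overlapping primitives; take the origin at the lower-left of the bounding box.
Bottom flange: 28 × 3, A = 84 cm², y = 1.5 cm, Ī = 63 cm⁴.
Web: 1.2 × 39, A = 46.8 cm², y = 22.5 cm, Ī = 5931.9 cm⁴.
Top flange: 28 × 3, A = 84 cm², y = 43.5 cm, Ī = 63 cm⁴.
By symmetry the centroid is at mid-height, ȳ = 22.5 cm.
Transfer each piece to the horizontal centroidal axis using Ī + A·d² with d = y − 22.5:
  bottom flange: d = -21 cm → contributes +37 107 cm⁴
  web: d = 0 cm → contributes +5931.9 cm⁴
  top flange: d = 21 cm → contributes +37 107 cm⁴
Total I = 80 146 cm⁴.
Radius of gyration: k = √(I/A) = √(80 146 / 214.8) = 19.316 cm.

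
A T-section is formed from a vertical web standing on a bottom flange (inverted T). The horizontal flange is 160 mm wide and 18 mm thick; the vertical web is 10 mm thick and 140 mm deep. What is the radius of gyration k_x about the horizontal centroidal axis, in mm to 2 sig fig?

k_x ≈ 44 mm

Break the section into simple shapes (no overlaps), measuring from the bottom-left corner of the bounding box.
Flange: 160 × 18, A = 2 880 mm², y = 9 mm, Ī = 77 760 mm⁴.
Web: 10 × 140, A = 1 400 mm², y = 88 mm, Ī = 2 286 667 mm⁴.
Centroid: ȳ = ΣA·y / ΣA = 34.84 mm.
Transfer each piece to the horizontal centroidal axis using Ī + A·d² with d = y − 34.84:
  flange: d = -25.84 mm → contributes +2 000 919 mm⁴
  web: d = 53.16 mm → contributes +6 242 880 mm⁴
Total I = 8 243 799 mm⁴.
Radius of gyration: k = √(I/A) = √(8 243 799 / 4 280) = 43.89 mm.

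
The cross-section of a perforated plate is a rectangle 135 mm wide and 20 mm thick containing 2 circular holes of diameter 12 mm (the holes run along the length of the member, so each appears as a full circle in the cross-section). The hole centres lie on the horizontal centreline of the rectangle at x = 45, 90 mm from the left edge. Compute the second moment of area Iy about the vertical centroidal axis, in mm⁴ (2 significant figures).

Break the section into simple shapes (no overlaps), measuring from the bottom-left corner of the bounding box.
Plate: 135 × 20, A = 2 700 mm², x = 67.5 mm, Ī = 4 100 625 mm⁴.
Hole 1 (subtracted): ⌀12, A = 113.1 mm², x = 45 mm, Ī = 1 018 mm⁴.
Hole 2 (subtracted): ⌀12, A = 113.1 mm², x = 90 mm, Ī = 1 018 mm⁴.
By symmetry the centroid is at mid-width, x̄ = 67.5 mm.
Transfer each piece to the vertical centroidal axis using Ī + A·d² with d = x − 67.5:
  plate: d = 0 mm → contributes +4 100 625 mm⁴
  hole 1: d = -22.5 mm → contributes −58 273 mm⁴
  hole 2: d = 22.5 mm → contributes −58 273 mm⁴
Total I = 3 984 078 mm⁴.

Iy ≈ 4.0 × 10⁶ mm⁴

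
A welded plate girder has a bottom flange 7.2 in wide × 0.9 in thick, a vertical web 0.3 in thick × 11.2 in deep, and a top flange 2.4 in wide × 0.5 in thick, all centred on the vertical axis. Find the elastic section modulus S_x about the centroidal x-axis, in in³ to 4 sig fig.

S_x ≈ 24.40 in³

Break the section into simple shapes (no overlaps), measuring from the bottom-left corner of the bounding box.
Bottom plate: 7.2 × 0.9, A = 6.48 in², y = 0.45 in, Ī = 0.4374 in⁴.
Web plate: 0.3 × 11.2, A = 3.36 in², y = 6.5 in, Ī = 35.1232 in⁴.
Top plate: 2.4 × 0.5, A = 1.2 in², y = 12.35 in, Ī = 0.025 in⁴.
Centroid: ȳ = ΣA·y / ΣA = 3.58478 in.
Transfer each piece to the centroidal x-axis using Ī + A·d² with d = y − 3.58478:
  bottom plate: d = -3.13478 in → contributes +64.1155 in⁴
  web plate: d = 2.91522 in → contributes +63.6781 in⁴
  top plate: d = 8.76522 in → contributes +92.2198 in⁴
Total I = 220.013 in⁴.
Extreme fibre distance c = 9.01522 in; S = I/c = 24.4047 in³.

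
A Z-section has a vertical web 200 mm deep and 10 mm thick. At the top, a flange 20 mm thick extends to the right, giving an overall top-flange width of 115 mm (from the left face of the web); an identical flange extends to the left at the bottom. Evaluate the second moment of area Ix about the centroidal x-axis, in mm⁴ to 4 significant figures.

Ix ≈ 4.083 × 10⁷ mm⁴

Break the section into simple shapes (no overlaps), measuring from the bottom-left corner of the bounding box.
Web: 10 × 200, A = 2 000 mm², y = 100 mm, Ī = 6 666 667 mm⁴.
Top flange (beyond web): 105 × 20, A = 2 100 mm², y = 190 mm, Ī = 70 000 mm⁴.
Bottom flange (beyond web): 105 × 20, A = 2 100 mm², y = 10 mm, Ī = 70 000 mm⁴.
Centroid: ȳ = ΣA·y / ΣA = 100 mm.
Transfer each piece to the centroidal x-axis using Ī + A·d² with d = y − 100:
  web: d = 0 mm → contributes +6 666 667 mm⁴
  top flange (beyond web): d = 90 mm → contributes +17 080 000 mm⁴
  bottom flange (beyond web): d = -90 mm → contributes +17 080 000 mm⁴
Total I = 40 826 667 mm⁴.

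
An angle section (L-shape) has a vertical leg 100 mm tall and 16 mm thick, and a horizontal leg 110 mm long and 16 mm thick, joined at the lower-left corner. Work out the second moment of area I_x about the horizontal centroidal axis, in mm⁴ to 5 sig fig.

I_x ≈ 2.7330 × 10⁶ mm⁴

Treat the section as a set of non-overlapping primitives; coordinates are from the bounding-box lower-left.
Vertical leg: 16 × 100, A = 1 600 mm², y = 50 mm, Ī = 1 333 333 mm⁴.
Horizontal leg (remainder): 94 × 16, A = 1 504 mm², y = 8 mm, Ī = 32085.33 mm⁴.
Centroid: ȳ = ΣA·y / ΣA = 29.64948 mm.
Transfer each piece to the horizontal centroidal axis using Ī + A·d² with d = y − 29.64948:
  vertical leg: d = 20.35052 mm → contributes +1 995 963 mm⁴
  horizontal leg (remainder): d = -21.64948 mm → contributes +737010.4 mm⁴
Total I = 2 732 973 mm⁴.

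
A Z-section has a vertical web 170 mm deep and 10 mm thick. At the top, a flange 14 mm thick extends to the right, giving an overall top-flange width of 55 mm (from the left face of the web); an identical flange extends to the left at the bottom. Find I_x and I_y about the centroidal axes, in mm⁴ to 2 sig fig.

I_x ≈ 1.2 × 10⁷ mm⁴, I_y ≈ 1.2 × 10⁶ mm⁴

Split into non-overlapping primitives; take the origin at the lower-left of the bounding box.
Web: 10 × 170, A = 1 700 mm², y = 85 mm, Ī = 4 094 167 mm⁴.
Top flange (beyond web): 45 × 14, A = 630 mm², y = 163 mm, Ī = 10 290 mm⁴.
Bottom flange (beyond web): 45 × 14, A = 630 mm², y = 7 mm, Ī = 10 290 mm⁴.
Centroid: ȳ = ΣA·y / ΣA = 85 mm.
Transfer each piece to the centroidal x-axis using Ī + A·d² with d = y − 85:
  web: d = 0 mm → contributes +4 094 167 mm⁴
  top flange (beyond web): d = 78 mm → contributes +3 843 210 mm⁴
  bottom flange (beyond web): d = -78 mm → contributes +3 843 210 mm⁴
Total I = 11 780 587 mm⁴.
For the y-axis: x̄ = 50 mm.
Repeating about the centroidal y-axis gives I_y = 1 179 667 mm⁴.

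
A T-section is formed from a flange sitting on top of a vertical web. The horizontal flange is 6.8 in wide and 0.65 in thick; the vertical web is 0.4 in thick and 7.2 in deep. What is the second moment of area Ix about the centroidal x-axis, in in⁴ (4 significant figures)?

Split into non-overlapping primitives; take the origin at the lower-left of the bounding box.
Flange: 6.8 × 0.65, A = 4.42 in², y = 7.525 in, Ī = 0.155621 in⁴.
Web: 0.4 × 7.2, A = 2.88 in², y = 3.6 in, Ī = 12.4416 in⁴.
Centroid: ȳ = ΣA·y / ΣA = 5.97651 in.
Transfer each piece to the centroidal x-axis using Ī + A·d² with d = y − 5.97651:
  flange: d = 1.54849 in → contributes +10.754 in⁴
  web: d = -2.37651 in → contributes +28.7072 in⁴
Total I = 39.4613 in⁴.

Ix ≈ 39.46 in⁴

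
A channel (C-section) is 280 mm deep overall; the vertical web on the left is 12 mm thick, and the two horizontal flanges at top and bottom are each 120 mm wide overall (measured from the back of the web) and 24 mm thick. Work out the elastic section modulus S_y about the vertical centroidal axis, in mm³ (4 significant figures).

S_y ≈ 1.600 × 10⁵ mm³

Decompose the section into non-overlapping parts with the origin at the bottom-left of its bounding rectangle.
Web: 12 × 280, A = 3 360 mm², x = 6 mm, Ī = 40 320 mm⁴.
Top flange (beyond web): 108 × 24, A = 2 592 mm², x = 66 mm, Ī = 2 519 424 mm⁴.
Bottom flange (beyond web): 108 × 24, A = 2 592 mm², x = 66 mm, Ī = 2 519 424 mm⁴.
Centroid: x̄ = ΣA·x / ΣA = 42.4045 mm.
Transfer each piece to the vertical centroidal axis using Ī + A·d² with d = x − 42.4045:
  web: d = -36.4045 mm → contributes +4 493 285 mm⁴
  top flange (beyond web): d = 23.5955 mm → contributes +3 962 515 mm⁴
  bottom flange (beyond web): d = 23.5955 mm → contributes +3 962 515 mm⁴
Total I = 12 418 314 mm⁴.
Extreme fibre distance c = 77.5955 mm; S = I/c = 160 039 mm³.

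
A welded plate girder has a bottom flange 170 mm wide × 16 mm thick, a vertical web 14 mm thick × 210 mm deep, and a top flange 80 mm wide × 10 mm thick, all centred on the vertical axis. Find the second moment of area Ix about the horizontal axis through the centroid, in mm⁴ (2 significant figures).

Break the section into simple shapes (no overlaps), measuring from the bottom-left corner of the bounding box.
Bottom plate: 170 × 16, A = 2 720 mm², y = 8 mm, Ī = 58 027 mm⁴.
Web plate: 14 × 210, A = 2 940 mm², y = 121 mm, Ī = 10 804 500 mm⁴.
Top plate: 80 × 10, A = 800 mm², y = 231 mm, Ī = 6 667 mm⁴.
Centroid: ȳ = ΣA·y / ΣA = 87.04 mm.
Transfer each piece to the horizontal axis through the centroid using Ī + A·d² with d = y − 87.04:
  bottom plate: d = -79.04 mm → contributes +17 052 179 mm⁴
  web plate: d = 33.96 mm → contributes +14 194 480 mm⁴
  top plate: d = 144 mm → contributes +16 585 482 mm⁴
Total I = 47 832 141 mm⁴.

Ix ≈ 4.8 × 10⁷ mm⁴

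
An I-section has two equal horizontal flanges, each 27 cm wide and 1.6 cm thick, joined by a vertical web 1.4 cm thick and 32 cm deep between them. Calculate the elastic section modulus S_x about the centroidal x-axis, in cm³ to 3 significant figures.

Treat the section as a set of non-overlapping primitives; coordinates are from the bounding-box lower-left.
Bottom flange: 27 × 1.6, A = 43.2 cm², y = 0.8 cm, Ī = 9.216 cm⁴.
Web: 1.4 × 32, A = 44.8 cm², y = 17.6 cm, Ī = 3822.9 cm⁴.
Top flange: 27 × 1.6, A = 43.2 cm², y = 34.4 cm, Ī = 9.216 cm⁴.
By symmetry the centroid is at mid-height, ȳ = 17.6 cm.
Transfer each piece to the centroidal x-axis using Ī + A·d² with d = y − 17.6:
  bottom flange: d = -16.8 cm → contributes +12 202 cm⁴
  web: d = 0 cm → contributes +3822.9 cm⁴
  top flange: d = 16.8 cm → contributes +12 202 cm⁴
Total I = 28 227 cm⁴.
Extreme fibre distance c = 17.6 cm; S = I/c = 1603.8 cm³.

S_x ≈ 1600 cm³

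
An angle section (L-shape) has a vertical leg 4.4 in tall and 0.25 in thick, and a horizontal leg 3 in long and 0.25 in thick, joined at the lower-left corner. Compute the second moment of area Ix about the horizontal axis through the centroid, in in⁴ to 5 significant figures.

Ix ≈ 3.5999 in⁴

Split into non-overlapping primitives; take the origin at the lower-left of the bounding box.
Vertical leg: 0.25 × 4.4, A = 1.1 in², y = 2.2 in, Ī = 1.774667 in⁴.
Horizontal leg (remainder): 2.75 × 0.25, A = 0.6875 in², y = 0.125 in, Ī = 0.003580729 in⁴.
Centroid: ȳ = ΣA·y / ΣA = 1.401923 in.
Transfer each piece to the horizontal axis through the centroid using Ī + A·d² with d = y − 1.401923:
  vertical leg: d = 0.7980769 in → contributes +2.475286 in⁴
  horizontal leg (remainder): d = -1.276923 in → contributes +1.124572 in⁴
Total I = 3.599858 in⁴.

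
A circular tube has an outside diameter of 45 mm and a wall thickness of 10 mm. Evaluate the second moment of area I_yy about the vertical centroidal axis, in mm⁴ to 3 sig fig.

Treat the section as a set of non-overlapping primitives; coordinates are from the bounding-box lower-left.
Outer circle: ⌀45, A = 1590.4 mm², x = 22.5 mm, Ī = 201 289 mm⁴.
Bore (subtracted): ⌀25, A = 490.87 mm², x = 22.5 mm, Ī = 19 175 mm⁴.
By symmetry the centroid is at mid-width, x̄ = 22.5 mm.
All pieces are centred on the vertical centroidal axis, so I = ΣĪ (holes subtracted) = 182 114 mm⁴.

I_yy ≈ 1.82 × 10⁵ mm⁴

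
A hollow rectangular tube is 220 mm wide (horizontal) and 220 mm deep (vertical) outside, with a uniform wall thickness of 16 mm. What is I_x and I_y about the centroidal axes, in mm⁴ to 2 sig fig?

Decompose the section into non-overlapping parts with the origin at the bottom-left of its bounding rectangle.
Outer rectangle: 220 × 220, A = 48 400 mm², y = 110 mm, Ī = 195 213 333 mm⁴.
Inner void (subtracted): 188 × 188, A = 35 344 mm², y = 110 mm, Ī = 104 099 861 mm⁴.
By symmetry the centroid is at mid-height, ȳ = 110 mm.
All pieces are centred on the centroidal x-axis, so I = ΣĪ (holes subtracted) = 91 113 472 mm⁴.
Repeating about the centroidal y-axis gives I_y = 91 113 472 mm⁴.

I_x ≈ 9.1 × 10⁷ mm⁴, I_y ≈ 9.1 × 10⁷ mm⁴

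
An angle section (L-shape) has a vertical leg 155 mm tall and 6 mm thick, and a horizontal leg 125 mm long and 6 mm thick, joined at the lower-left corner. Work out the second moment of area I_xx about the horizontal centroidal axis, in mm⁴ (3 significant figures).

I_xx ≈ 4.11 × 10⁶ mm⁴

Break the section into simple shapes (no overlaps), measuring from the bottom-left corner of the bounding box.
Vertical leg: 6 × 155, A = 930 mm², y = 77.5 mm, Ī = 1 861 938 mm⁴.
Horizontal leg (remainder): 119 × 6, A = 714 mm², y = 3 mm, Ī = 2 142 mm⁴.
Centroid: ȳ = ΣA·y / ΣA = 45.144 mm.
Transfer each piece to the horizontal centroidal axis using Ī + A·d² with d = y − 45.144:
  vertical leg: d = 32.356 mm → contributes +2 835 555 mm⁴
  horizontal leg (remainder): d = -42.144 mm → contributes +1 270 299 mm⁴
Total I = 4 105 854 mm⁴.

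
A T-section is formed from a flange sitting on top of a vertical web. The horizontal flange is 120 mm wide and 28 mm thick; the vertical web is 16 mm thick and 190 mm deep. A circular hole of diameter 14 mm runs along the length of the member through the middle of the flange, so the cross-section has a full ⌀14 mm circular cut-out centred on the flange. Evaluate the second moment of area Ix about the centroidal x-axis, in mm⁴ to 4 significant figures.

Ix ≈ 2.790 × 10⁷ mm⁴

Split into non-overlapping primitives; take the origin at the lower-left of the bounding box.
Flange: 120 × 28, A = 3 360 mm², y = 204 mm, Ī = 219 520 mm⁴.
Web: 16 × 190, A = 3 040 mm², y = 95 mm, Ī = 9 145 333 mm⁴.
Hole (subtracted): ⌀14, A = 153.938 mm², y = 204 mm, Ī = 1885.74 mm⁴.
Centroid: ȳ = ΣA·y / ΣA = 150.949 mm.
Transfer each piece to the centroidal x-axis using Ī + A·d² with d = y − 150.949:
  flange: d = 53.051 mm → contributes +9 675 942 mm⁴
  web: d = -55.949 mm → contributes +18 661 408 mm⁴
  hole: d = 53.051 mm → contributes −435 131 mm⁴
Total I = 27 902 219 mm⁴.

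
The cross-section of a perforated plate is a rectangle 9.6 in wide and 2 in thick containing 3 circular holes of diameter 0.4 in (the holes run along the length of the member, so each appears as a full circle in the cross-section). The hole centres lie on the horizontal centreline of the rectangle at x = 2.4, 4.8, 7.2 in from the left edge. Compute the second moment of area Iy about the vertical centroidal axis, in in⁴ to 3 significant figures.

Iy ≈ 146 in⁴

Break the section into simple shapes (no overlaps), measuring from the bottom-left corner of the bounding box.
Plate: 9.6 × 2, A = 19.2 in², x = 4.8 in, Ī = 147.46 in⁴.
Hole 1 (subtracted): ⌀0.4, A = 0.12566 in², x = 2.4 in, Ī = 0.0012566 in⁴.
Hole 2 (subtracted): ⌀0.4, A = 0.12566 in², x = 4.8 in, Ī = 0.0012566 in⁴.
Hole 3 (subtracted): ⌀0.4, A = 0.12566 in², x = 7.2 in, Ī = 0.0012566 in⁴.
By symmetry the centroid is at mid-width, x̄ = 4.8 in.
Transfer each piece to the vertical centroidal axis using Ī + A·d² with d = x − 4.8:
  plate: d = 0 in → contributes +147.46 in⁴
  hole 1: d = -2.4 in → contributes −0.72508 in⁴
  hole 2: d = 0 in → contributes −0.0012566 in⁴
  hole 3: d = 2.4 in → contributes −0.72508 in⁴
Total I = 146 in⁴.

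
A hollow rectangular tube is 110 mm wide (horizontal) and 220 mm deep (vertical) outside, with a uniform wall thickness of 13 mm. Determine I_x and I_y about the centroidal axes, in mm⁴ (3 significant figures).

I_x ≈ 4.65 × 10⁷ mm⁴, I_y ≈ 1.48 × 10⁷ mm⁴

Break the section into simple shapes (no overlaps), measuring from the bottom-left corner of the bounding box.
Outer rectangle: 110 × 220, A = 24 200 mm², y = 110 mm, Ī = 97 606 667 mm⁴.
Inner void (subtracted): 84 × 194, A = 16 296 mm², y = 110 mm, Ī = 51 109 688 mm⁴.
By symmetry the centroid is at mid-height, ȳ = 110 mm.
All pieces are centred on the centroidal x-axis, so I = ΣĪ (holes subtracted) = 46 496 979 mm⁴.
Repeating about the centroidal y-axis gives I_y = 14 819 619 mm⁴.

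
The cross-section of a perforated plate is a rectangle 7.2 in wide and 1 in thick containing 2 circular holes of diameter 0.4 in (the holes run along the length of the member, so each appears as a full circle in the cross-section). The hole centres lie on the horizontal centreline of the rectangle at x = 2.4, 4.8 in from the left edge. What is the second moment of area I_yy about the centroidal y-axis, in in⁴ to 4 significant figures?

Break the section into simple shapes (no overlaps), measuring from the bottom-left corner of the bounding box.
Plate: 7.2 × 1, A = 7.2 in², x = 3.6 in, Ī = 31.104 in⁴.
Hole 1 (subtracted): ⌀0.4, A = 0.125664 in², x = 2.4 in, Ī = 0.00125664 in⁴.
Hole 2 (subtracted): ⌀0.4, A = 0.125664 in², x = 4.8 in, Ī = 0.00125664 in⁴.
By symmetry the centroid is at mid-width, x̄ = 3.6 in.
Transfer each piece to the centroidal y-axis using Ī + A·d² with d = x − 3.6:
  plate: d = 0 in → contributes +31.104 in⁴
  hole 1: d = -1.2 in → contributes −0.182212 in⁴
  hole 2: d = 1.2 in → contributes −0.182212 in⁴
Total I = 30.7396 in⁴.

I_yy ≈ 30.74 in⁴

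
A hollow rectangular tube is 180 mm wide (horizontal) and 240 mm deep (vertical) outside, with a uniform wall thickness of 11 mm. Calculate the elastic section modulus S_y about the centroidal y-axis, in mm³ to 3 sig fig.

Treat the section as a set of non-overlapping primitives; coordinates are from the bounding-box lower-left.
Outer rectangle: 180 × 240, A = 43 200 mm², x = 90 mm, Ī = 116 640 000 mm⁴.
Inner void (subtracted): 158 × 218, A = 34 444 mm², x = 90 mm, Ī = 71 655 001 mm⁴.
By symmetry the centroid is at mid-width, x̄ = 90 mm.
All pieces are centred on the centroidal y-axis, so I = ΣĪ (holes subtracted) = 44 984 999 mm⁴.
Extreme fibre distance c = 90 mm; S = I/c = 499 833 mm³.

S_y ≈ 5.00 × 10⁵ mm³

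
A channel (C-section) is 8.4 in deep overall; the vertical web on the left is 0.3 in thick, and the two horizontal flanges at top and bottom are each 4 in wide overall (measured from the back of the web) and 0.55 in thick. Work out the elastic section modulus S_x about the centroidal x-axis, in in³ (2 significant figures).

S_x ≈ 18 in³

Split into non-overlapping primitives; take the origin at the lower-left of the bounding box.
Web: 0.3 × 8.4, A = 2.52 in², y = 4.2 in, Ī = 14.82 in⁴.
Top flange (beyond web): 3.7 × 0.55, A = 2.035 in², y = 8.125 in, Ī = 0.0513 in⁴.
Bottom flange (beyond web): 3.7 × 0.55, A = 2.035 in², y = 0.275 in, Ī = 0.0513 in⁴.
By symmetry the centroid is at mid-height, ȳ = 4.2 in.
Transfer each piece to the centroidal x-axis using Ī + A·d² with d = y − 4.2:
  web: d = 0 in → contributes +14.82 in⁴
  top flange (beyond web): d = 3.925 in → contributes +31.4 in⁴
  bottom flange (beyond web): d = -3.925 in → contributes +31.4 in⁴
Total I = 77.62 in⁴.
Extreme fibre distance c = 4.2 in; S = I/c = 18.48 in³.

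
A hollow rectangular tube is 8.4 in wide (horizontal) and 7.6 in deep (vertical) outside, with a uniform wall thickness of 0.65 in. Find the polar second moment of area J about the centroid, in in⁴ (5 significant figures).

J ≈ 346.81 in⁴

Break the section into simple shapes (no overlaps), measuring from the bottom-left corner of the bounding box.
Outer rectangle: 8.4 × 7.6, A = 63.84 in², y = 3.8 in, Ī = 307.2832 in⁴.
Inner void (subtracted): 7.1 × 6.3, A = 44.73 in², y = 3.8 in, Ī = 147.9445 in⁴.
By symmetry the centroid is at mid-height, ȳ = 3.8 in.
All pieces are centred on the centroidal x-axis, so I = ΣĪ (holes subtracted) = 159.3387 in⁴.
Repeating about the centroidal y-axis gives I_y = 187.4759 in⁴.
Polar second moment: J = I_x + I_y = 346.8147 in⁴.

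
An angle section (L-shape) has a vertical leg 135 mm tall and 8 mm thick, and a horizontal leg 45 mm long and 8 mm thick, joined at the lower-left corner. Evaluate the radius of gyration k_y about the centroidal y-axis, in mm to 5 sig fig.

k_y ≈ 10.687 mm

Split into non-overlapping primitives; take the origin at the lower-left of the bounding box.
Vertical leg: 8 × 135, A = 1 080 mm², x = 4 mm, Ī = 5 760 mm⁴.
Horizontal leg (remainder): 37 × 8, A = 296 mm², x = 26.5 mm, Ī = 33768.67 mm⁴.
Centroid: x̄ = ΣA·x / ΣA = 8.840116 mm.
Transfer each piece to the centroidal y-axis using Ī + A·d² with d = x − 8.840116:
  vertical leg: d = -4.840116 mm → contributes +31060.86 mm⁴
  horizontal leg (remainder): d = 17.65988 mm → contributes +126082.6 mm⁴
Total I = 157143.5 mm⁴.
Radius of gyration: k = √(I/A) = √(157143.5 / 1 376) = 10.68659 mm.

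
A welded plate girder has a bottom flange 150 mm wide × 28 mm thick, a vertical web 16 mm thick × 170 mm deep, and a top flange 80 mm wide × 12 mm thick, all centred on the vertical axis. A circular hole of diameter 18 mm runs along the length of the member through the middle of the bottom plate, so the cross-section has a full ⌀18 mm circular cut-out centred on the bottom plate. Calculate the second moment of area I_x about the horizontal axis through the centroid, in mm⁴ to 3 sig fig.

Decompose the section into non-overlapping parts with the origin at the bottom-left of its bounding rectangle.
Bottom plate: 150 × 28, A = 4 200 mm², y = 14 mm, Ī = 274 400 mm⁴.
Web plate: 16 × 170, A = 2 720 mm², y = 113 mm, Ī = 6 550 667 mm⁴.
Top plate: 80 × 12, A = 960 mm², y = 204 mm, Ī = 11 520 mm⁴.
Hole (subtracted): ⌀18, A = 254.47 mm², y = 14 mm, Ī = 5 153 mm⁴.
Centroid: ȳ = ΣA·y / ΣA = 73.233 mm.
Transfer each piece to the horizontal axis through the centroid using Ī + A·d² with d = y − 73.233:
  bottom plate: d = -59.233 mm → contributes +15 010 102 mm⁴
  web plate: d = 39.767 mm → contributes +10 852 201 mm⁴
  top plate: d = 130.77 mm → contributes +16 427 629 mm⁴
  hole: d = -59.233 mm → contributes −897 958 mm⁴
Total I = 41 391 975 mm⁴.

I_x ≈ 4.14 × 10⁷ mm⁴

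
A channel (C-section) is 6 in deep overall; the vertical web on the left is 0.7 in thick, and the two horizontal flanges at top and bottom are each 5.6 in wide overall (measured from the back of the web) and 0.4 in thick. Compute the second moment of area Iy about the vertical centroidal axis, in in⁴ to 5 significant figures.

Break the section into simple shapes (no overlaps), measuring from the bottom-left corner of the bounding box.
Web: 0.7 × 6, A = 4.2 in², x = 0.35 in, Ī = 0.1715 in⁴.
Top flange (beyond web): 4.9 × 0.4, A = 1.96 in², x = 3.15 in, Ī = 3.921633 in⁴.
Bottom flange (beyond web): 4.9 × 0.4, A = 1.96 in², x = 3.15 in, Ī = 3.921633 in⁴.
Centroid: x̄ = ΣA·x / ΣA = 1.701724 in.
Transfer each piece to the vertical centroidal axis using Ī + A·d² with d = x − 1.701724:
  web: d = -1.351724 in → contributes +7.845564 in⁴
  top flange (beyond web): d = 1.448276 in → contributes +8.032739 in⁴
  bottom flange (beyond web): d = 1.448276 in → contributes +8.032739 in⁴
Total I = 23.91104 in⁴.

Iy ≈ 23.911 in⁴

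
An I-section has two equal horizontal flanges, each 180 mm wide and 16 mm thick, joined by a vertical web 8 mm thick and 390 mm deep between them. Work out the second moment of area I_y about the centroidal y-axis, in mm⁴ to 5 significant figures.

Break the section into simple shapes (no overlaps), measuring from the bottom-left corner of the bounding box.
Bottom flange: 180 × 16, A = 2 880 mm², x = 90 mm, Ī = 7 776 000 mm⁴.
Web: 8 × 390, A = 3 120 mm², x = 90 mm, Ī = 16 640 mm⁴.
Top flange: 180 × 16, A = 2 880 mm², x = 90 mm, Ī = 7 776 000 mm⁴.
By symmetry the centroid is at mid-width, x̄ = 90 mm.
All pieces are centred on the centroidal y-axis, so I = ΣĪ = 15 568 640 mm⁴.

I_y ≈ 1.5569 × 10⁷ mm⁴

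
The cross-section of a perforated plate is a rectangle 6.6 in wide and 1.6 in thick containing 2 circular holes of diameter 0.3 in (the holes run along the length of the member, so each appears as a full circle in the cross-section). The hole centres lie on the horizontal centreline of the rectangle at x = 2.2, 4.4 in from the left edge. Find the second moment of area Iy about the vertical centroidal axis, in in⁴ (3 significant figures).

Split into non-overlapping primitives; take the origin at the lower-left of the bounding box.
Plate: 6.6 × 1.6, A = 10.56 in², x = 3.3 in, Ī = 38.333 in⁴.
Hole 1 (subtracted): ⌀0.3, A = 0.070686 in², x = 2.2 in, Ī = 0.00039761 in⁴.
Hole 2 (subtracted): ⌀0.3, A = 0.070686 in², x = 4.4 in, Ī = 0.00039761 in⁴.
By symmetry the centroid is at mid-width, x̄ = 3.3 in.
Transfer each piece to the vertical centroidal axis using Ī + A·d² with d = x − 3.3:
  plate: d = 0 in → contributes +38.333 in⁴
  hole 1: d = -1.1 in → contributes −0.085927 in⁴
  hole 2: d = 1.1 in → contributes −0.085927 in⁴
Total I = 38.161 in⁴.

Iy ≈ 38.2 in⁴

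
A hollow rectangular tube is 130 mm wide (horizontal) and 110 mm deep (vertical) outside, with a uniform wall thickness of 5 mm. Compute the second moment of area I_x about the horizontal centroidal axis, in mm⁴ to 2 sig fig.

I_x ≈ 4.4 × 10⁶ mm⁴

Break the section into simple shapes (no overlaps), measuring from the bottom-left corner of the bounding box.
Outer rectangle: 130 × 110, A = 14 300 mm², y = 55 mm, Ī = 14 419 167 mm⁴.
Inner void (subtracted): 120 × 100, A = 12 000 mm², y = 55 mm, Ī = 10 000 000 mm⁴.
By symmetry the centroid is at mid-height, ȳ = 55 mm.
All pieces are centred on the horizontal centroidal axis, so I = ΣĪ (holes subtracted) = 4 419 167 mm⁴.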